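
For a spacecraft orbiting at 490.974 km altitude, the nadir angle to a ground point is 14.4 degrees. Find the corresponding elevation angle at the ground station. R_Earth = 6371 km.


r = R_E + alt = 6861.9740 km
Law of sines in the satellite / Earth-center / ground-point triangle:
  sin(nadir)/R_E = sin(90 + el)/r  =>  cos(el) = (r/R_E)*sin(nadir)
cos(el) = (6861.9740 / 6371.0000) * sin(14.4 deg) = 0.2678549
el = arccos(0.2678549) = 74.4633 deg
(Earth-central angle = 90 - nadir - el = 1.1367 deg)

74.4633 degrees


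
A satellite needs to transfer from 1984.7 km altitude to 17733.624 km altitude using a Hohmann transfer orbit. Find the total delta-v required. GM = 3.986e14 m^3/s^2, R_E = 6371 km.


r1 = 8355.7000 km = 8.3557e+06 m
r2 = 24104.6240 km = 2.4104624e+07 m
dv1 = sqrt(mu/r1)*(sqrt(2*r2/(r1+r2)) - 1) = 1510.3622 m/s
dv2 = sqrt(mu/r2)*(1 - sqrt(2*r1/(r1+r2))) = 1148.7258 m/s
total dv = |dv1| + |dv2| = 1510.3622 + 1148.7258 = 2659.0880 m/s = 2.6591 km/s

2.6591 km/s


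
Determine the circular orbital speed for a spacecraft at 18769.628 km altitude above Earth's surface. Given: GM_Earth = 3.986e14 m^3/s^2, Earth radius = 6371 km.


r = R_E + alt = 6371.0 + 18769.628 = 25140.6280 km = 2.5140628e+07 m
v = sqrt(mu/r) = sqrt(3.986e14 / 2.5140628e+07) = 3981.8105 m/s = 3.9818 km/s

3.9818 km/s


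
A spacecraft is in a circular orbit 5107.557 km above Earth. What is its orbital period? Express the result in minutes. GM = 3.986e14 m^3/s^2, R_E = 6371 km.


r = 11478.5570 km = 1.1478557e+07 m
T = 2*pi*sqrt(r^3/mu) = 2*pi*sqrt(1.5123833e+21 / 3.986e14)
T = 12238.8937 s = 203.9816 min

203.9816 minutes


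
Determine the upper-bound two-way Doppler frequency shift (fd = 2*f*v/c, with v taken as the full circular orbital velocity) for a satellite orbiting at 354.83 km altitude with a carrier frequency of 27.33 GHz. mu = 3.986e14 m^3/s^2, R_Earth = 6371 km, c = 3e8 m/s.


r = 6.72583e+06 m
v = sqrt(mu/r) = 7698.3155 m/s (worst-case radial velocity)
f = 27.33 GHz = 2.733e+10 Hz
fd = 2*f*v/c = 2*2.733e+10*7698.3155/3.0e+08
fd = 1.4026331e+06 Hz

1.4026e+06 Hz


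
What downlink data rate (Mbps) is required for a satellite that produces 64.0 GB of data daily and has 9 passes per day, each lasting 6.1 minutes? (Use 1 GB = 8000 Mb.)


total contact time = 9 * 6.1 * 60 = 3294.0000 s
data = 64.0 GB = 512000.0000 Mb
rate = 512000.0000 / 3294.0000 = 155.4341 Mbps

155.4341 Mbps


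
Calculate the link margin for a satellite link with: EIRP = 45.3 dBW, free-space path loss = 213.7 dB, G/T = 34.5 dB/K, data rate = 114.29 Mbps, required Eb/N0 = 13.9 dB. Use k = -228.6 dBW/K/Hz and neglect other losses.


C/N0 = EIRP - FSPL + G/T - k = 45.3 - 213.7 + 34.5 - (-228.6)
C/N0 = 94.7000 dB-Hz
R_b = 114.29 Mbps = 1.1429e+08 bps -> 10*log10(R_b) = 80.5801 dB-Hz
Eb/N0 = C/N0 - 10*log10(R_b) = 94.7000 - 80.5801 = 14.1199 dB
Margin = Eb/N0 - Eb/N0_req = 14.1199 - 13.9 = 0.2199177 dB (link closes)

0.2199 dB


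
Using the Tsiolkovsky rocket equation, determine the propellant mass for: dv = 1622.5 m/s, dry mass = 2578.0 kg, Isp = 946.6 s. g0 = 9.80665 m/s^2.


ve = Isp * g0 = 946.6 * 9.80665 = 9282.974890 m/s
mass ratio = exp(dv/ve) = exp(1622.5/9282.974890) = 1.19098695
m_prop = m_dry * (mr - 1) = 2578.0 * (1.19098695 - 1)
m_prop = 492.3644 kg

492.3644 kg


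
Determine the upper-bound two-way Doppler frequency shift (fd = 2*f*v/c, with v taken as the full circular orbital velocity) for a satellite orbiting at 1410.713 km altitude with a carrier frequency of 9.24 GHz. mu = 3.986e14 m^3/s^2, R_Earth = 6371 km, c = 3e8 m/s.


r = 7.781713e+06 m
v = sqrt(mu/r) = 7157.0004 m/s (worst-case radial velocity)
f = 9.24 GHz = 9.24e+09 Hz
fd = 2*f*v/c = 2*9.24e+09*7157.0004/3.0e+08
fd = 440871.2257 Hz

440871.2257 Hz


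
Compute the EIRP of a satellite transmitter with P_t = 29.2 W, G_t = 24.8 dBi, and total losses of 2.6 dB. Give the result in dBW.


Pt = 29.2 W = 14.6538 dBW
EIRP = Pt_dBW + Gt - losses = 14.6538 + 24.8 - 2.6 = 36.8538 dBW

36.8538 dBW


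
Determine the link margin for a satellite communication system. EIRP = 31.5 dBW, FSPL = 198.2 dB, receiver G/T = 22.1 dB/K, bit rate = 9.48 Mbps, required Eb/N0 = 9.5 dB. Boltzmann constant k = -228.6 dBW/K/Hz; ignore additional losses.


C/N0 = EIRP - FSPL + G/T - k = 31.5 - 198.2 + 22.1 - (-228.6)
C/N0 = 84.0000 dB-Hz
R_b = 9.48 Mbps = 9.48e+06 bps -> 10*log10(R_b) = 69.7681 dB-Hz
Eb/N0 = C/N0 - 10*log10(R_b) = 84.0000 - 69.7681 = 14.2319 dB
Margin = Eb/N0 - Eb/N0_req = 14.2319 - 9.5 = 4.7319 dB (link closes)

4.7319 dB


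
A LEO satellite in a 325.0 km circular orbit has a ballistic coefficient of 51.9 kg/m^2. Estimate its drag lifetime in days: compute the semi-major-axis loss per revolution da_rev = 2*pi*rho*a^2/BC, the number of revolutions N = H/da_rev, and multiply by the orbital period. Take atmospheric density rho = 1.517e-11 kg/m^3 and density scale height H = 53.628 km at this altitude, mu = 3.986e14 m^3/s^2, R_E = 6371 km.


a = R_E + alt = 6696.0000 km = 6.696e+06 m
da_rev = 2*pi*rho*a^2/BC = 2*pi*1.517e-11*(6.696e+06)^2/51.9 = 82.343435 m per revolution
N = H/da_rev = 53628.0000 m / 82.343435 m = 651.2723 revolutions
P = 2*pi*sqrt(a^3/mu) = 5452.9861 s
lifetime = N*P = 651.2723 * 5452.9861 = 3.5513789e+06 s = 41.1039 days

41.1039 days


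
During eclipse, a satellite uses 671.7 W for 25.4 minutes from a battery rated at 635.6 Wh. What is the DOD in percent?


E_used = P * t / 60 = 671.7 * 25.4 / 60 = 284.3530 Wh
DOD = E_used / E_total * 100 = 284.3530 / 635.6 * 100
DOD = 44.7377 %

44.7377 %


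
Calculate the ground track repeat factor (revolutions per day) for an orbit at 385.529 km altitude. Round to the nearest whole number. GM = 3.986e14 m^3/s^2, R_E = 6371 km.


r = 6.756529e+06 m
T = 2*pi*sqrt(r^3/mu) = 5527.0919 s = 92.1182 min
revs/day = 1440 / 92.1182 = 15.6321
Rounded: 16 revolutions per day

16 revolutions per day


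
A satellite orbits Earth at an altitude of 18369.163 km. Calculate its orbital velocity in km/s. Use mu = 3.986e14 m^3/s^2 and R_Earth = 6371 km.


r = R_E + alt = 6371.0 + 18369.163 = 24740.1630 km = 2.4740163e+07 m
v = sqrt(mu/r) = sqrt(3.986e14 / 2.4740163e+07) = 4013.9076 m/s = 4.0139 km/s

4.0139 km/s


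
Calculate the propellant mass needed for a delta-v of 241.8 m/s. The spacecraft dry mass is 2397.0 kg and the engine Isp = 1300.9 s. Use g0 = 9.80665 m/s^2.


ve = Isp * g0 = 1300.9 * 9.80665 = 12757.470985 m/s
mass ratio = exp(dv/ve) = exp(241.8/12757.470985) = 1.01913436
m_prop = m_dry * (mr - 1) = 2397.0 * (1.01913436 - 1)
m_prop = 45.8651 kg

45.8651 kg


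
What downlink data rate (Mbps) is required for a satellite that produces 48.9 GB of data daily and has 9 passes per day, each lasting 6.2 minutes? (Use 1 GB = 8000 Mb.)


total contact time = 9 * 6.2 * 60 = 3348.0000 s
data = 48.9 GB = 391200.0000 Mb
rate = 391200.0000 / 3348.0000 = 116.8459 Mbps

116.8459 Mbps


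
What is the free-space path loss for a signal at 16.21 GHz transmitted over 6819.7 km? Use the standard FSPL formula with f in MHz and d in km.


f = 16.21 GHz = 16210.0000 MHz
d = 6819.7 km
FSPL = 32.44 + 20*log10(16210.0000) + 20*log10(6819.7)
FSPL = 32.44 + 84.1957 + 76.6753
FSPL = 193.3110 dB

193.3110 dB


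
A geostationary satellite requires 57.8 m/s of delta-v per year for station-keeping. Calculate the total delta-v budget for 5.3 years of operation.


dV = rate * years = 57.8 * 5.3
dV = 306.3400 m/s

306.3400 m/s


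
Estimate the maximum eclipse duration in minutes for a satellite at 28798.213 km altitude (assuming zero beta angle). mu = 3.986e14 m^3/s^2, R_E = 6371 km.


r = 35169.2130 km
T = 1093.9663 min
Eclipse fraction = arcsin(R_E/r)/pi = arcsin(6371.0000/35169.2130)/pi
= arcsin(0.1811528)/pi = 0.05798284
Eclipse duration = 0.05798284 * 1093.9663 = 63.4313 min

63.4313 minutes


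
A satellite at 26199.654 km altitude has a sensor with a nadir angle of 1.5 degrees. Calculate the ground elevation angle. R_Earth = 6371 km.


r = R_E + alt = 32570.6540 km
Law of sines in the satellite / Earth-center / ground-point triangle:
  sin(nadir)/R_E = sin(90 + el)/r  =>  cos(el) = (r/R_E)*sin(nadir)
cos(el) = (32570.6540 / 6371.0000) * sin(1.5 deg) = 0.1338252
el = arccos(0.1338252) = 82.3093 deg
(Earth-central angle = 90 - nadir - el = 6.1907 deg)

82.3093 degrees


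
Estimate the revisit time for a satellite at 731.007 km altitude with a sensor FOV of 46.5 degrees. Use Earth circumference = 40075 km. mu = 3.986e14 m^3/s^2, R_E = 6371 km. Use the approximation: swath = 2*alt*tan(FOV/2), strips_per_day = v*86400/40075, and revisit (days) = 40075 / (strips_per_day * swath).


swath = 2*731.007*tan(0.4057891) = 628.1308 km
v = sqrt(mu/r) = 7491.6607 m/s = 7.4917 km/s
strips/day = v*86400/40075 = 7.4917*86400/40075 = 16.1517
coverage/day = strips * swath = 16.1517 * 628.1308 = 10145.3817 km
revisit = 40075 / 10145.3817 = 3.9501 days

3.9501 days


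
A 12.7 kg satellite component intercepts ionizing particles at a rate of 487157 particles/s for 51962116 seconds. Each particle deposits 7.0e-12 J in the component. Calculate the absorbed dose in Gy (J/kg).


Total energy deposited = rate * time * E_per
  = 487157 * 51962116 * 7.0e-12 = 177.1960 J
Dose = E_total / mass = 177.1960 / 12.7
Dose = 13.9524 Gy

13.9524 Gy


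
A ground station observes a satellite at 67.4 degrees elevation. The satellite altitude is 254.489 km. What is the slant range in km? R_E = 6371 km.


h = 254.489 km, el = 67.4 deg
d = -R_E*sin(el) + sqrt((R_E*sin(el))^2 + 2*R_E*h + h^2)
d = -6371.0000*sin(1.1764) + sqrt((6371.0000*0.9232102)^2 + 2*6371.0000*254.489 + 254.489^2)
d = 274.7453 km

274.7453 km


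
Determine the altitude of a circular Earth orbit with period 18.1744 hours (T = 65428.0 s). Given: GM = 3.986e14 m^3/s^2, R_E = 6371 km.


T = 65428.0 s
r = (mu*T^2/(4*pi^2))^(1/3) = (3.986e14 * 65428.0^2 / (4*pi^2))^(1/3)
r = 3.5094168e+07 m = 35094.1679 km
alt = r - R_E = 35094.1679 - 6371 = 28723.1679 km

28723.1679 km


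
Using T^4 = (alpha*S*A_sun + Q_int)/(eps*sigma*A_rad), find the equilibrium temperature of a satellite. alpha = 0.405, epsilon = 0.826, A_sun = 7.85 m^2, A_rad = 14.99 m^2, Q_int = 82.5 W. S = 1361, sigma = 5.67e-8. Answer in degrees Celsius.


Numerator = alpha*S*A_sun + Q_int = 0.405*1361*7.85 + 82.5 = 4409.4592 W
Denominator = eps*sigma*A_rad = 0.826*5.67e-8*14.99 = 7.0204466e-07 W/K^4
T^4 = 6.2808814e+09 K^4
T = 281.5173 K = 8.3673 C

8.3673 degrees Celsius


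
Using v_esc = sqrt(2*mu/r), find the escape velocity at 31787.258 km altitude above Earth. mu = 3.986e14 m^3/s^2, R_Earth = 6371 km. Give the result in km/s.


r = 6371.0 + 31787.258 = 38158.2580 km = 3.8158258e+07 m
v_esc = sqrt(2*mu/r) = sqrt(2*3.986e14 / 3.8158258e+07)
v_esc = 4570.7701 m/s = 4.5708 km/s

4.5708 km/s


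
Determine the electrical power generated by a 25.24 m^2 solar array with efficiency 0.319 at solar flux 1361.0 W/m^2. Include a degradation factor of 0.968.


P = area * eta * S * degradation
P = 25.24 * 0.319 * 1361.0 * 0.968
P = 10607.5116 W

10607.5116 W


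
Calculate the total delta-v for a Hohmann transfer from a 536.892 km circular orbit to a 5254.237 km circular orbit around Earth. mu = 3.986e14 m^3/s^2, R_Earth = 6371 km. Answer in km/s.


r1 = 6907.8920 km = 6.907892e+06 m
r2 = 11625.2370 km = 1.1625237e+07 m
dv1 = sqrt(mu/r1)*(sqrt(2*r2/(r1+r2)) - 1) = 912.0035 m/s
dv2 = sqrt(mu/r2)*(1 - sqrt(2*r1/(r1+r2))) = 799.8525 m/s
total dv = |dv1| + |dv2| = 912.0035 + 799.8525 = 1711.8560 m/s = 1.7119 km/s

1.7119 km/s


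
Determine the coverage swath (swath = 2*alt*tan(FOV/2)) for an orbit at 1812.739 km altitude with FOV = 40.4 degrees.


FOV = 40.4 deg = 0.705113 rad
swath = 2 * alt * tan(FOV/2) = 2 * 1812.739 * tan(0.3525565)
swath = 2 * 1812.739 * 0.3679284
swath = 1333.9162 km

1333.9162 km


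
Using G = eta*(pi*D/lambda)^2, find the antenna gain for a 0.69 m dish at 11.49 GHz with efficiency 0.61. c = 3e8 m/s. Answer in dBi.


lambda = c/f = 3e8 / 1.149e+10 = 0.02610966 m
G = eta*(pi*D/lambda)^2 = 0.61*(pi*0.69/0.02610966)^2
G = 4204.6060 (linear)
G = 10*log10(4204.6060) = 36.2373 dBi

36.2373 dBi


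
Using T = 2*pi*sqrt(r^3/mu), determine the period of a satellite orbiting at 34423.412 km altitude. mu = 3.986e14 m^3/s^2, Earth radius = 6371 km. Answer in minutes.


r = 40794.4120 km = 4.0794412e+07 m
T = 2*pi*sqrt(r^3/mu) = 2*pi*sqrt(6.788941e+22 / 3.986e14)
T = 81999.6951 s = 1366.6616 min

1366.6616 minutes


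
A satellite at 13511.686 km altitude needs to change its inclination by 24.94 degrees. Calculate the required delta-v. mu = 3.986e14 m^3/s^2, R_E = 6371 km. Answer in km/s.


r = 19882.6860 km = 1.9882686e+07 m
V = sqrt(mu/r) = 4477.4539 m/s
di = 24.94 deg = 0.4352851 rad
dV = 2*V*sin(di/2) = 2*4477.4539*sin(0.2176426)
dV = 1933.6189 m/s = 1.9336 km/s

1.9336 km/s


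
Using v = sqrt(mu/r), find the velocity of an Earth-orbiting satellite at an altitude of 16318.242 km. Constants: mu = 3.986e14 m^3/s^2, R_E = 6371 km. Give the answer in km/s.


r = R_E + alt = 6371.0 + 16318.242 = 22689.2420 km = 2.2689242e+07 m
v = sqrt(mu/r) = sqrt(3.986e14 / 2.2689242e+07) = 4191.3956 m/s = 4.1914 km/s

4.1914 km/s


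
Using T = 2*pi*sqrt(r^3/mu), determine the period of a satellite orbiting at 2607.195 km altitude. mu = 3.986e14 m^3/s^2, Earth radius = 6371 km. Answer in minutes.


r = 8978.1950 km = 8.978195e+06 m
T = 2*pi*sqrt(r^3/mu) = 2*pi*sqrt(7.2371421e+20 / 3.986e14)
T = 8466.3218 s = 141.1054 min

141.1054 minutes


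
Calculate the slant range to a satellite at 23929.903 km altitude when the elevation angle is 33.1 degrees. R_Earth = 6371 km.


h = 23929.903 km, el = 33.1 deg
d = -R_E*sin(el) + sqrt((R_E*sin(el))^2 + 2*R_E*h + h^2)
d = -6371.0000*sin(0.577704) + sqrt((6371.0000*0.546102)^2 + 2*6371.0000*23929.903 + 23929.903^2)
d = 26347.9536 km

26347.9536 km


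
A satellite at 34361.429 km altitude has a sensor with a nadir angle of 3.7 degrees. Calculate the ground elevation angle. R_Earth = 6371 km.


r = R_E + alt = 40732.4290 km
Law of sines in the satellite / Earth-center / ground-point triangle:
  sin(nadir)/R_E = sin(90 + el)/r  =>  cos(el) = (r/R_E)*sin(nadir)
cos(el) = (40732.4290 / 6371.0000) * sin(3.7 deg) = 0.4125816
el = arccos(0.4125816) = 65.6329 deg
(Earth-central angle = 90 - nadir - el = 20.6671 deg)

65.6329 degrees


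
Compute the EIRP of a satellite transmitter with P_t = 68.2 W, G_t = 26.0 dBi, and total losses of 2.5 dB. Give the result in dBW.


Pt = 68.2 W = 18.3378 dBW
EIRP = Pt_dBW + Gt - losses = 18.3378 + 26.0 - 2.5 = 41.8378 dBW

41.8378 dBW


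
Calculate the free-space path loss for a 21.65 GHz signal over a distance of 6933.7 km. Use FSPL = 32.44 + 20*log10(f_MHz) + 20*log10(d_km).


f = 21.65 GHz = 21650.0000 MHz
d = 6933.7 km
FSPL = 32.44 + 20*log10(21650.0000) + 20*log10(6933.7)
FSPL = 32.44 + 86.7092 + 76.8193
FSPL = 195.9685 dB

195.9685 dB


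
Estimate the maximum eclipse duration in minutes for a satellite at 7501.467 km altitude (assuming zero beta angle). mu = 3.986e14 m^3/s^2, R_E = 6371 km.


r = 13872.4670 km
T = 271.0132 min
Eclipse fraction = arcsin(R_E/r)/pi = arcsin(6371.0000/13872.4670)/pi
= arcsin(0.459255)/pi = 0.1518836
Eclipse duration = 0.1518836 * 271.0132 = 41.1625 min

41.1625 minutes


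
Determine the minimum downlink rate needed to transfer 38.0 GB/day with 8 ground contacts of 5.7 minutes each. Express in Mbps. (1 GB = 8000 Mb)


total contact time = 8 * 5.7 * 60 = 2736.0000 s
data = 38.0 GB = 304000.0000 Mb
rate = 304000.0000 / 2736.0000 = 111.1111 Mbps

111.1111 Mbps


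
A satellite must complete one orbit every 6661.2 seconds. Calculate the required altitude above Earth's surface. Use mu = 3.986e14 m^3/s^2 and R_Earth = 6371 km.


T = 6661.2 s
r = (mu*T^2/(4*pi^2))^(1/3) = (3.986e14 * 6661.2^2 / (4*pi^2))^(1/3)
r = 7.6517511e+06 m = 7651.7511 km
alt = r - R_E = 7651.7511 - 6371 = 1280.7511 km

1280.7511 km


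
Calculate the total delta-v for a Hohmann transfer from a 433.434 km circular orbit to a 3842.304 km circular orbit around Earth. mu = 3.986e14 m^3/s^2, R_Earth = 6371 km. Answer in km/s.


r1 = 6804.4340 km = 6.804434e+06 m
r2 = 10213.3040 km = 1.0213304e+07 m
dv1 = sqrt(mu/r1)*(sqrt(2*r2/(r1+r2)) - 1) = 731.6028 m/s
dv2 = sqrt(mu/r2)*(1 - sqrt(2*r1/(r1+r2))) = 660.6270 m/s
total dv = |dv1| + |dv2| = 731.6028 + 660.6270 = 1392.2298 m/s = 1.3922 km/s

1.3922 km/s


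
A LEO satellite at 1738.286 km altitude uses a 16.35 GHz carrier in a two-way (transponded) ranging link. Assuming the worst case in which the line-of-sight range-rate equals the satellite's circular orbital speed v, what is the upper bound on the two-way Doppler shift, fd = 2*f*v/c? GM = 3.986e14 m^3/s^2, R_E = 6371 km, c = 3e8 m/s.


r = 8.109286e+06 m
v = sqrt(mu/r) = 7010.9576 m/s (worst-case radial velocity)
f = 16.35 GHz = 1.635e+10 Hz
fd = 2*f*v/c = 2*1.635e+10*7010.9576/3.0e+08
fd = 764194.3745 Hz

764194.3745 Hz


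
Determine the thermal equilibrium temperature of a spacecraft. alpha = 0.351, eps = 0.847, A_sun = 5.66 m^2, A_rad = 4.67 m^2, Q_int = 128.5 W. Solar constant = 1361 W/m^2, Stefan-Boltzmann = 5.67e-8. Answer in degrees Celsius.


Numerator = alpha*S*A_sun + Q_int = 0.351*1361*5.66 + 128.5 = 2832.3443 W
Denominator = eps*sigma*A_rad = 0.847*5.67e-8*4.67 = 2.2427628e-07 W/K^4
T^4 = 1.2628818e+10 K^4
T = 335.2283 K = 62.0783 C

62.0783 degrees Celsius


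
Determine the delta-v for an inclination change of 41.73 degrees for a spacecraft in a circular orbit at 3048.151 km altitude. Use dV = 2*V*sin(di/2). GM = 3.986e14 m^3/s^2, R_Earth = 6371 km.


r = 9419.1510 km = 9.419151e+06 m
V = sqrt(mu/r) = 6505.2317 m/s
di = 41.73 deg = 0.7283259 rad
dV = 2*V*sin(di/2) = 2*6505.2317*sin(0.3641629)
dV = 4633.9011 m/s = 4.6339 km/s

4.6339 km/s


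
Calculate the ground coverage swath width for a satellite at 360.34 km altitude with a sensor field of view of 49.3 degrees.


FOV = 49.3 deg = 0.8604473 rad
swath = 2 * alt * tan(FOV/2) = 2 * 360.34 * tan(0.4302237)
swath = 2 * 360.34 * 0.4588918
swath = 330.7141 km

330.7141 km


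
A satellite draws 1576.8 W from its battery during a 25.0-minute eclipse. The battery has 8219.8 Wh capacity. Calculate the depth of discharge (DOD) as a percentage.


E_used = P * t / 60 = 1576.8 * 25.0 / 60 = 657.0000 Wh
DOD = E_used / E_total * 100 = 657.0000 / 8219.8 * 100
DOD = 7.9929 %

7.9929 %


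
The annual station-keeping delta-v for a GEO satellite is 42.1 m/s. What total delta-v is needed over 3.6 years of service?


dV = rate * years = 42.1 * 3.6
dV = 151.5600 m/s

151.5600 m/s


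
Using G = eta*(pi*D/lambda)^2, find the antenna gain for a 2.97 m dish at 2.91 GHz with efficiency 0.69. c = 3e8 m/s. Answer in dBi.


lambda = c/f = 3e8 / 2.91e+09 = 0.1030928 m
G = eta*(pi*D/lambda)^2 = 0.69*(pi*2.97/0.1030928)^2
G = 5652.0397 (linear)
G = 10*log10(5652.0397) = 37.5221 dBi

37.5221 dBi


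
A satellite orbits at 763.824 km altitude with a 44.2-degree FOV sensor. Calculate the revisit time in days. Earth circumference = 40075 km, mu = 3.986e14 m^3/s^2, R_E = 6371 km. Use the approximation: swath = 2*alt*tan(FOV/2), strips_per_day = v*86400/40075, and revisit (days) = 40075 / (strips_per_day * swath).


swath = 2*763.824*tan(0.3857178) = 620.3135 km
v = sqrt(mu/r) = 7474.4117 m/s = 7.4744 km/s
strips/day = v*86400/40075 = 7.4744*86400/40075 = 16.1145
coverage/day = strips * swath = 16.1145 * 620.3135 = 9996.0513 km
revisit = 40075 / 9996.0513 = 4.0091 days

4.0091 days


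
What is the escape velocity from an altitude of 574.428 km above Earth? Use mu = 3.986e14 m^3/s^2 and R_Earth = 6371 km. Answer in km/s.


r = 6371.0 + 574.428 = 6945.4280 km = 6.945428e+06 m
v_esc = sqrt(2*mu/r) = sqrt(2*3.986e14 / 6.945428e+06)
v_esc = 10713.5682 m/s = 10.7136 km/s

10.7136 km/s


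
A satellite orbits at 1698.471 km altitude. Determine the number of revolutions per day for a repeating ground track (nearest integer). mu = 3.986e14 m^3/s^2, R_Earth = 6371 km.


r = 8.069471e+06 m
T = 2*pi*sqrt(r^3/mu) = 7214.0445 s = 120.2341 min
revs/day = 1440 / 120.2341 = 11.9766
Rounded: 12 revolutions per day

12 revolutions per day


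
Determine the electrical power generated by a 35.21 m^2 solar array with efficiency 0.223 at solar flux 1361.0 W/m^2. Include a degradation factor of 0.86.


P = area * eta * S * degradation
P = 35.21 * 0.223 * 1361.0 * 0.86
P = 9190.2529 W

9190.2529 W


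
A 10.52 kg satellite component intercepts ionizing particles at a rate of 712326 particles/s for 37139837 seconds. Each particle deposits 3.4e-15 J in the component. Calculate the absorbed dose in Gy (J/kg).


Total energy deposited = rate * time * E_per
  = 712326 * 37139837 * 3.4e-15 = 0.08994928 J
Dose = E_total / mass = 0.08994928 / 10.52
Dose = 0.008550312 Gy

0.0086 Gy


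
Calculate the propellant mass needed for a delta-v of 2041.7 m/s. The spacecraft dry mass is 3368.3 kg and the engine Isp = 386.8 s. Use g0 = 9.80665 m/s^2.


ve = Isp * g0 = 386.8 * 9.80665 = 3793.212220 m/s
mass ratio = exp(dv/ve) = exp(2041.7/3793.212220) = 1.71300807
m_prop = m_dry * (mr - 1) = 3368.3 * (1.71300807 - 1)
m_prop = 2401.6251 kg

2401.6251 kg


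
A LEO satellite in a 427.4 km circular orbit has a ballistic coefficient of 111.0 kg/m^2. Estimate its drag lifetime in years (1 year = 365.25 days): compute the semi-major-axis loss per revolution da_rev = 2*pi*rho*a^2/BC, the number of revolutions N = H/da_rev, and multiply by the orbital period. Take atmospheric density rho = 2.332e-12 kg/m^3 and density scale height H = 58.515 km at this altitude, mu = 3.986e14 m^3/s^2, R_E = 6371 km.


a = R_E + alt = 6798.4000 km = 6.7984e+06 m
da_rev = 2*pi*rho*a^2/BC = 2*pi*2.332e-12*(6.7984e+06)^2/111.0 = 6.100970 m per revolution
N = H/da_rev = 58515.0000 m / 6.100970 m = 9591.0984 revolutions
P = 2*pi*sqrt(a^3/mu) = 5578.5495 s
lifetime = N*P = 9591.0984 * 5578.5495 = 5.3504417e+07 s = 619.2641 days
years = 619.2641 / 365.25 = 1.6955 years

1.6955 years


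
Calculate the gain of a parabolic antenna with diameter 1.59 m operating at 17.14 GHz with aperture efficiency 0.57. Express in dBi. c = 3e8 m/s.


lambda = c/f = 3e8 / 1.714e+10 = 0.01750292 m
G = eta*(pi*D/lambda)^2 = 0.57*(pi*1.59/0.01750292)^2
G = 46424.5791 (linear)
G = 10*log10(46424.5791) = 46.6675 dBi

46.6675 dBi


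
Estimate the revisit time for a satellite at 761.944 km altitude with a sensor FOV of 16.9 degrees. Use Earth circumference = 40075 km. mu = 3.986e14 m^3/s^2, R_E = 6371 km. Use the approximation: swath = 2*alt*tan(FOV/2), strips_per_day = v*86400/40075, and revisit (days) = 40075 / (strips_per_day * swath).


swath = 2*761.944*tan(0.1474803) = 226.3872 km
v = sqrt(mu/r) = 7475.3966 m/s = 7.4754 km/s
strips/day = v*86400/40075 = 7.4754*86400/40075 = 16.1166
coverage/day = strips * swath = 16.1166 * 226.3872 = 3648.6008 km
revisit = 40075 / 3648.6008 = 10.9837 days

10.9837 days


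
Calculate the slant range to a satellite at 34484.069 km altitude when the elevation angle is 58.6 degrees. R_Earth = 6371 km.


h = 34484.069 km, el = 58.6 deg
d = -R_E*sin(el) + sqrt((R_E*sin(el))^2 + 2*R_E*h + h^2)
d = -6371.0000*sin(1.0228) + sqrt((6371.0000*0.8535508)^2 + 2*6371.0000*34484.069 + 34484.069^2)
d = 35282.0299 km

35282.0299 km


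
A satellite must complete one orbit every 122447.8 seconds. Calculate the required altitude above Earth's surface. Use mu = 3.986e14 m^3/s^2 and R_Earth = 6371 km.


T = 122447.8 s
r = (mu*T^2/(4*pi^2))^(1/3) = (3.986e14 * 122447.8^2 / (4*pi^2))^(1/3)
r = 5.3295823e+07 m = 53295.8235 km
alt = r - R_E = 53295.8235 - 6371 = 46924.8235 km

46924.8235 km


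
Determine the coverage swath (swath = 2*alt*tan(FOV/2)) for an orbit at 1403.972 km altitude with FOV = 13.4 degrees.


FOV = 13.4 deg = 0.2338741 rad
swath = 2 * alt * tan(FOV/2) = 2 * 1403.972 * tan(0.1169371)
swath = 2 * 1403.972 * 0.117473
swath = 329.8576 km

329.8576 km


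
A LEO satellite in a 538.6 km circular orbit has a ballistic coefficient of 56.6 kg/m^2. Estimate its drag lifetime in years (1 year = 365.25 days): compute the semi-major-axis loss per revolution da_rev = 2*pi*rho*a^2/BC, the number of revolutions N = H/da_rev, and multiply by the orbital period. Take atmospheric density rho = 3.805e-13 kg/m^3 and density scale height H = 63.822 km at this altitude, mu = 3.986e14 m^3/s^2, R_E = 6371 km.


a = R_E + alt = 6909.6000 km = 6.9096e+06 m
da_rev = 2*pi*rho*a^2/BC = 2*pi*3.805e-13*(6.9096e+06)^2/56.6 = 2.016619 m per revolution
N = H/da_rev = 63822.0000 m / 2.016619 m = 31648.0166 revolutions
P = 2*pi*sqrt(a^3/mu) = 5715.9784 s
lifetime = N*P = 31648.0166 * 5715.9784 = 1.8089938e+08 s = 2093.7428 days
years = 2093.7428 / 365.25 = 5.7324 years

5.7324 years


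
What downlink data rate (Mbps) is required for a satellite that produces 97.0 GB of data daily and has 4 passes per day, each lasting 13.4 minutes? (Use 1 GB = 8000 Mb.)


total contact time = 4 * 13.4 * 60 = 3216.0000 s
data = 97.0 GB = 776000.0000 Mb
rate = 776000.0000 / 3216.0000 = 241.2935 Mbps

241.2935 Mbps


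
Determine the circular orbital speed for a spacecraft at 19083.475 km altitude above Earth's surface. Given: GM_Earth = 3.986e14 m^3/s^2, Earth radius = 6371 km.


r = R_E + alt = 6371.0 + 19083.475 = 25454.4750 km = 2.5454475e+07 m
v = sqrt(mu/r) = sqrt(3.986e14 / 2.5454475e+07) = 3957.1870 m/s = 3.9572 km/s

3.9572 km/s


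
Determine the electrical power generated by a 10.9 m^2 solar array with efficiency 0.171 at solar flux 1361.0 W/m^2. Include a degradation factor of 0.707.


P = area * eta * S * degradation
P = 10.9 * 0.171 * 1361.0 * 0.707
P = 1793.4949 W

1793.4949 W


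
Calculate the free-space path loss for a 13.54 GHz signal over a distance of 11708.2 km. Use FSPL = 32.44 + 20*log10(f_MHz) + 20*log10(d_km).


f = 13.54 GHz = 13540.0000 MHz
d = 11708.2 km
FSPL = 32.44 + 20*log10(13540.0000) + 20*log10(11708.2)
FSPL = 32.44 + 82.6324 + 81.3698
FSPL = 196.4422 dB

196.4422 dB


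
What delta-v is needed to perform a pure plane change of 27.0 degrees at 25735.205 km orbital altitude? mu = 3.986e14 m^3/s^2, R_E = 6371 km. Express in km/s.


r = 32106.2050 km = 3.2106205e+07 m
V = sqrt(mu/r) = 3523.4991 m/s
di = 27.0 deg = 0.4712389 rad
dV = 2*V*sin(di/2) = 2*3523.4991*sin(0.2356194)
dV = 1645.0890 m/s = 1.6451 km/s

1.6451 km/s


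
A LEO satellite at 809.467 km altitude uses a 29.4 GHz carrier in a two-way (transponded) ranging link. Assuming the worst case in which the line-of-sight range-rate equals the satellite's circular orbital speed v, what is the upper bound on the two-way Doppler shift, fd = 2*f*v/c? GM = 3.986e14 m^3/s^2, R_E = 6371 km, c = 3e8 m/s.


r = 7.180467e+06 m
v = sqrt(mu/r) = 7450.6181 m/s (worst-case radial velocity)
f = 29.4 GHz = 2.94e+10 Hz
fd = 2*f*v/c = 2*2.94e+10*7450.6181/3.0e+08
fd = 1.4603211e+06 Hz

1.4603e+06 Hz


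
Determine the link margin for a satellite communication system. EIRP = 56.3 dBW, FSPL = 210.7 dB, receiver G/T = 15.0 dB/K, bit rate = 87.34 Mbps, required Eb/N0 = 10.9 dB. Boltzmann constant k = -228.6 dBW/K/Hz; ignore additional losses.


C/N0 = EIRP - FSPL + G/T - k = 56.3 - 210.7 + 15.0 - (-228.6)
C/N0 = 89.2000 dB-Hz
R_b = 87.34 Mbps = 8.734e+07 bps -> 10*log10(R_b) = 79.4121 dB-Hz
Eb/N0 = C/N0 - 10*log10(R_b) = 89.2000 - 79.4121 = 9.7879 dB
Margin = Eb/N0 - Eb/N0_req = 9.7879 - 10.9 = -1.1121 dB (negative margin: link does not close)

-1.1121 dB


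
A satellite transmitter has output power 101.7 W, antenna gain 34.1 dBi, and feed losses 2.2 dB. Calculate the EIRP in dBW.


Pt = 101.7 W = 20.0732 dBW
EIRP = Pt_dBW + Gt - losses = 20.0732 + 34.1 - 2.2 = 51.9732 dBW

51.9732 dBW


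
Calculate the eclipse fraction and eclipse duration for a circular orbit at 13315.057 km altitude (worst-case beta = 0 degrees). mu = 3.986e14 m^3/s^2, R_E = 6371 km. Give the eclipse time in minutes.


r = 19686.0570 km
T = 458.1399 min
Eclipse fraction = arcsin(R_E/r)/pi = arcsin(6371.0000/19686.0570)/pi
= arcsin(0.3236301)/pi = 0.1049033
Eclipse duration = 0.1049033 * 458.1399 = 48.0604 min

48.0604 minutes


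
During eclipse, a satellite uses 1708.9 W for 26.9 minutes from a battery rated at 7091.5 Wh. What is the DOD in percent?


E_used = P * t / 60 = 1708.9 * 26.9 / 60 = 766.1568 Wh
DOD = E_used / E_total * 100 = 766.1568 / 7091.5 * 100
DOD = 10.8039 %

10.8039 %


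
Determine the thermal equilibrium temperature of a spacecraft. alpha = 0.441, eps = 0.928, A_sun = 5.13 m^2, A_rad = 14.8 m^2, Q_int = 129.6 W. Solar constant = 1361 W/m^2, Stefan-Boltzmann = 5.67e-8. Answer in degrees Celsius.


Numerator = alpha*S*A_sun + Q_int = 0.441*1361*5.13 + 129.6 = 3208.6311 W
Denominator = eps*sigma*A_rad = 0.928*5.67e-8*14.8 = 7.7874048e-07 W/K^4
T^4 = 4.120283e+09 K^4
T = 253.3563 K = -19.7937 C

-19.7937 degrees Celsius


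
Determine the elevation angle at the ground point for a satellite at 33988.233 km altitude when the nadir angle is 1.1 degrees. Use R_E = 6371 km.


r = R_E + alt = 40359.2330 km
Law of sines in the satellite / Earth-center / ground-point triangle:
  sin(nadir)/R_E = sin(90 + el)/r  =>  cos(el) = (r/R_E)*sin(nadir)
cos(el) = (40359.2330 / 6371.0000) * sin(1.1 deg) = 0.1216126
el = arccos(0.1216126) = 83.0148 deg
(Earth-central angle = 90 - nadir - el = 5.8852 deg)

83.0148 degrees


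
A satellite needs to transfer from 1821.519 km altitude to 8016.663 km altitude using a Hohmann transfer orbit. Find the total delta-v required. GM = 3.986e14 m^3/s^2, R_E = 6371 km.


r1 = 8192.5190 km = 8.192519e+06 m
r2 = 14387.6630 km = 1.4387663e+07 m
dv1 = sqrt(mu/r1)*(sqrt(2*r2/(r1+r2)) - 1) = 898.9456 m/s
dv2 = sqrt(mu/r2)*(1 - sqrt(2*r1/(r1+r2))) = 779.8177 m/s
total dv = |dv1| + |dv2| = 898.9456 + 779.8177 = 1678.7634 m/s = 1.6788 km/s

1.6788 km/s


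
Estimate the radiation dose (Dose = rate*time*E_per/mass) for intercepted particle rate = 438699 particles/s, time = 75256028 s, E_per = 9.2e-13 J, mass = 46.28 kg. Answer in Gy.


Total energy deposited = rate * time * E_per
  = 438699 * 75256028 * 9.2e-13 = 30.3736 J
Dose = E_total / mass = 30.3736 / 46.28
Dose = 0.6563 Gy

0.6563 Gy


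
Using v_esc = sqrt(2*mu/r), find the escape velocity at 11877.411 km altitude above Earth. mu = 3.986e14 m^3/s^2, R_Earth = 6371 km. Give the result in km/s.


r = 6371.0 + 11877.411 = 18248.4110 km = 1.8248411e+07 m
v_esc = sqrt(2*mu/r) = sqrt(2*3.986e14 / 1.8248411e+07)
v_esc = 6609.5382 m/s = 6.6095 km/s

6.6095 km/s


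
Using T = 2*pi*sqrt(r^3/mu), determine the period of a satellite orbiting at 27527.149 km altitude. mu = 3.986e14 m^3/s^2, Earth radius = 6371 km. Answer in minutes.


r = 33898.1490 km = 3.3898149e+07 m
T = 2*pi*sqrt(r^3/mu) = 2*pi*sqrt(3.8951838e+22 / 3.986e14)
T = 62111.9548 s = 1035.1992 min

1035.1992 minutes


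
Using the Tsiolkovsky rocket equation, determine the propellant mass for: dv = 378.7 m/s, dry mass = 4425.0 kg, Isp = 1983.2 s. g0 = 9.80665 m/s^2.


ve = Isp * g0 = 1983.2 * 9.80665 = 19448.548280 m/s
mass ratio = exp(dv/ve) = exp(378.7/19448.548280) = 1.01966270
m_prop = m_dry * (mr - 1) = 4425.0 * (1.01966270 - 1)
m_prop = 87.0075 kg

87.0075 kg


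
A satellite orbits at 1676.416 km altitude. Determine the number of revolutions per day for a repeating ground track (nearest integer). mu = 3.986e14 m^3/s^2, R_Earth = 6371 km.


r = 8.047416e+06 m
T = 2*pi*sqrt(r^3/mu) = 7184.4893 s = 119.7415 min
revs/day = 1440 / 119.7415 = 12.0259
Rounded: 12 revolutions per day

12 revolutions per day


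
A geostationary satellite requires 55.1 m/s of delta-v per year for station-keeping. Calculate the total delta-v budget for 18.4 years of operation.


dV = rate * years = 55.1 * 18.4
dV = 1013.8400 m/s

1013.8400 m/s


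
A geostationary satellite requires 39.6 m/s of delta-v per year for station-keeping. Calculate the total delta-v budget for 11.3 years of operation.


dV = rate * years = 39.6 * 11.3
dV = 447.4800 m/s

447.4800 m/s


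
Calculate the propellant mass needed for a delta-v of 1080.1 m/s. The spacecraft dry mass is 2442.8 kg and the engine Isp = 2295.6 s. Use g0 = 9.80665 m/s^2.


ve = Isp * g0 = 2295.6 * 9.80665 = 22512.145740 m/s
mass ratio = exp(dv/ve) = exp(1080.1/22512.145740) = 1.04914815
m_prop = m_dry * (mr - 1) = 2442.8 * (1.04914815 - 1)
m_prop = 120.0591 kg

120.0591 kg


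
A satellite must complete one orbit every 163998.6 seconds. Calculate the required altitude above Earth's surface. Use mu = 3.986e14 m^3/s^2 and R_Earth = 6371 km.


T = 163998.6 s
r = (mu*T^2/(4*pi^2))^(1/3) = (3.986e14 * 163998.6^2 / (4*pi^2))^(1/3)
r = 6.4756884e+07 m = 64756.8845 km
alt = r - R_E = 64756.8845 - 6371 = 58385.8845 km

58385.8845 km


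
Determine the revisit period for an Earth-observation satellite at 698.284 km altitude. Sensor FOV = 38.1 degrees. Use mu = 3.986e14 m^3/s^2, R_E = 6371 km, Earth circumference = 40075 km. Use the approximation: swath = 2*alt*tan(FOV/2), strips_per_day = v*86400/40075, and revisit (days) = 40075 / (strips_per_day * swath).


swath = 2*698.284*tan(0.3324852) = 482.2406 km
v = sqrt(mu/r) = 7508.9797 m/s = 7.5090 km/s
strips/day = v*86400/40075 = 7.5090*86400/40075 = 16.1890
coverage/day = strips * swath = 16.1890 * 482.2406 = 7807.0127 km
revisit = 40075 / 7807.0127 = 5.1332 days

5.1332 days


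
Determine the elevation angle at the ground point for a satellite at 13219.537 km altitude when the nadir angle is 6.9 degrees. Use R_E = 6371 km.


r = R_E + alt = 19590.5370 km
Law of sines in the satellite / Earth-center / ground-point triangle:
  sin(nadir)/R_E = sin(90 + el)/r  =>  cos(el) = (r/R_E)*sin(nadir)
cos(el) = (19590.5370 / 6371.0000) * sin(6.9 deg) = 0.3694153
el = arccos(0.3694153) = 68.3204 deg
(Earth-central angle = 90 - nadir - el = 14.7796 deg)

68.3204 degrees


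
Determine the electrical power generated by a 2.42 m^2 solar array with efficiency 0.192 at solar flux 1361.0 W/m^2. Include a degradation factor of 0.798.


P = area * eta * S * degradation
P = 2.42 * 0.192 * 1361.0 * 0.798
P = 504.6353 W

504.6353 W


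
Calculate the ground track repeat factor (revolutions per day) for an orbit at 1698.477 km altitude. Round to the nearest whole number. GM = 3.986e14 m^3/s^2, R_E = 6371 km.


r = 8.069477e+06 m
T = 2*pi*sqrt(r^3/mu) = 7214.0526 s = 120.2342 min
revs/day = 1440 / 120.2342 = 11.9766
Rounded: 12 revolutions per day

12 revolutions per day


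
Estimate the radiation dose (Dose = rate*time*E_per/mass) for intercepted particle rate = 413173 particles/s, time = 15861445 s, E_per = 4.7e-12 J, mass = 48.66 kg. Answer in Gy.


Total energy deposited = rate * time * E_per
  = 413173 * 15861445 * 4.7e-12 = 30.8015 J
Dose = E_total / mass = 30.8015 / 48.66
Dose = 0.6329952 Gy

0.6330 Gy


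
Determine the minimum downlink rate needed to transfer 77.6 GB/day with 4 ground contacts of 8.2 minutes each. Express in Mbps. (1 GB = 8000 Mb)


total contact time = 4 * 8.2 * 60 = 1968.0000 s
data = 77.6 GB = 620800.0000 Mb
rate = 620800.0000 / 1968.0000 = 315.4472 Mbps

315.4472 Mbps


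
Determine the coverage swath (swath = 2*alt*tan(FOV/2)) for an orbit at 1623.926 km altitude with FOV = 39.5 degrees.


FOV = 39.5 deg = 0.6894051 rad
swath = 2 * alt * tan(FOV/2) = 2 * 1623.926 * tan(0.3447025)
swath = 2 * 1623.926 * 0.3590367
swath = 1166.0980 km

1166.0980 km


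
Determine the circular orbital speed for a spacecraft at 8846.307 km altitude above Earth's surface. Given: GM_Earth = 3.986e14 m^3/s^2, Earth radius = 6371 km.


r = R_E + alt = 6371.0 + 8846.307 = 15217.3070 km = 1.5217307e+07 m
v = sqrt(mu/r) = sqrt(3.986e14 / 1.5217307e+07) = 5117.9937 m/s = 5.1180 km/s

5.1180 km/s


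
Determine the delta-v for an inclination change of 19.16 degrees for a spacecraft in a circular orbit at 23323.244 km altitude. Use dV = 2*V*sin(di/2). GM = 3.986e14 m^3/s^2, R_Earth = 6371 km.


r = 29694.2440 km = 2.9694244e+07 m
V = sqrt(mu/r) = 3663.8063 m/s
di = 19.16 deg = 0.3344051 rad
dV = 2*V*sin(di/2) = 2*3663.8063*sin(0.1672025)
dV = 1219.4947 m/s = 1.2195 km/s

1.2195 km/s


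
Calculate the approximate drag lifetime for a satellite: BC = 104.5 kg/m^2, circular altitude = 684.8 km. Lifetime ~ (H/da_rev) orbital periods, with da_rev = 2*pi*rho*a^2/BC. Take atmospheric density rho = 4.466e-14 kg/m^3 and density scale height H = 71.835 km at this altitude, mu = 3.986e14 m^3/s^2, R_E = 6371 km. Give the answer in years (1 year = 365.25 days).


a = R_E + alt = 7055.8000 km = 7.0558e+06 m
da_rev = 2*pi*rho*a^2/BC = 2*pi*4.466e-14*(7.0558e+06)^2/104.5 = 0.133682581 m per revolution
N = H/da_rev = 71835.0000 m / 0.133682581 m = 537354.9767 revolutions
P = 2*pi*sqrt(a^3/mu) = 5898.3510 s
lifetime = N*P = 537354.9767 * 5898.3510 = 3.1695083e+09 s = 36684.1235 days
years = 36684.1235 / 365.25 = 100.4357 years

100.4357 years


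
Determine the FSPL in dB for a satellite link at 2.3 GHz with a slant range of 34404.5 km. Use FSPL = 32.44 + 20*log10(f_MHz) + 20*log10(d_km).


f = 2.3 GHz = 2300.0000 MHz
d = 34404.5 km
FSPL = 32.44 + 20*log10(2300.0000) + 20*log10(34404.5)
FSPL = 32.44 + 67.2346 + 90.7323
FSPL = 190.4069 dB

190.4069 dB


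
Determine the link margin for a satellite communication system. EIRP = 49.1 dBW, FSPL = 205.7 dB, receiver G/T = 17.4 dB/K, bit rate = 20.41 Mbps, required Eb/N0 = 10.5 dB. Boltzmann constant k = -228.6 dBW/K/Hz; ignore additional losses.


C/N0 = EIRP - FSPL + G/T - k = 49.1 - 205.7 + 17.4 - (-228.6)
C/N0 = 89.4000 dB-Hz
R_b = 20.41 Mbps = 2.041e+07 bps -> 10*log10(R_b) = 73.0984 dB-Hz
Eb/N0 = C/N0 - 10*log10(R_b) = 89.4000 - 73.0984 = 16.3016 dB
Margin = Eb/N0 - Eb/N0_req = 16.3016 - 10.5 = 5.8016 dB (link closes)

5.8016 dB


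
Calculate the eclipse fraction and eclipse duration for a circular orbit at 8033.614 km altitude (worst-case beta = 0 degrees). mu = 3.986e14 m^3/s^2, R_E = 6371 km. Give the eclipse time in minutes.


r = 14404.6140 km
T = 286.7559 min
Eclipse fraction = arcsin(R_E/r)/pi = arcsin(6371.0000/14404.6140)/pi
= arcsin(0.4422888)/pi = 0.1458334
Eclipse duration = 0.1458334 * 286.7559 = 41.8186 min

41.8186 minutes


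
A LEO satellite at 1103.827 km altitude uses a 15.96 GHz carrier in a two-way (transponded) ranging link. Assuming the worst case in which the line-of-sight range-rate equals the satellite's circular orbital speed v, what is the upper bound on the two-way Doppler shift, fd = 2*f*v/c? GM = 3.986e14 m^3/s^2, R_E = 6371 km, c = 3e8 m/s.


r = 7.474827e+06 m
v = sqrt(mu/r) = 7302.4413 m/s (worst-case radial velocity)
f = 15.96 GHz = 1.596e+10 Hz
fd = 2*f*v/c = 2*1.596e+10*7302.4413/3.0e+08
fd = 776979.7538 Hz

776979.7538 Hz


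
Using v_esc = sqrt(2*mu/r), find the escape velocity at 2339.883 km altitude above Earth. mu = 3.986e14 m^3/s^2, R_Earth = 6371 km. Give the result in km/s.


r = 6371.0 + 2339.883 = 8710.8830 km = 8.710883e+06 m
v_esc = sqrt(2*mu/r) = sqrt(2*3.986e14 / 8.710883e+06)
v_esc = 9566.4885 m/s = 9.5665 km/s

9.5665 km/s


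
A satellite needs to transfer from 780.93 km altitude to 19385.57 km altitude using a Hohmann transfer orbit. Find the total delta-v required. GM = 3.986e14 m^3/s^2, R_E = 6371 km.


r1 = 7151.9300 km = 7.15193e+06 m
r2 = 25756.5700 km = 2.575657e+07 m
dv1 = sqrt(mu/r1)*(sqrt(2*r2/(r1+r2)) - 1) = 1874.8573 m/s
dv2 = sqrt(mu/r2)*(1 - sqrt(2*r1/(r1+r2))) = 1340.3465 m/s
total dv = |dv1| + |dv2| = 1874.8573 + 1340.3465 = 3215.2038 m/s = 3.2152 km/s

3.2152 km/s


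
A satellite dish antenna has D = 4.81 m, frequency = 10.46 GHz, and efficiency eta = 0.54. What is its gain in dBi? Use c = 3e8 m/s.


lambda = c/f = 3e8 / 1.046e+10 = 0.02868069 m
G = eta*(pi*D/lambda)^2 = 0.54*(pi*4.81/0.02868069)^2
G = 149900.9957 (linear)
G = 10*log10(149900.9957) = 51.7580 dBi

51.7580 dBi


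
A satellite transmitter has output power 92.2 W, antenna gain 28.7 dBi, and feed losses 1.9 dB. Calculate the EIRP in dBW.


Pt = 92.2 W = 19.6473 dBW
EIRP = Pt_dBW + Gt - losses = 19.6473 + 28.7 - 1.9 = 46.4473 dBW

46.4473 dBW
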